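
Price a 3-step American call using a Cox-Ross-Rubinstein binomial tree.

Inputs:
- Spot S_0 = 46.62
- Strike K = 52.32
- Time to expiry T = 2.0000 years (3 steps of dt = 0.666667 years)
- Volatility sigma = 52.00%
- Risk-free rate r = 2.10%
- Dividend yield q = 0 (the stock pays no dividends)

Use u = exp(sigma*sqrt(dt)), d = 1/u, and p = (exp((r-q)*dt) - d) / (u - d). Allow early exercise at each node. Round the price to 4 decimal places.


dt = T/N = 0.666667
u = exp(sigma*sqrt(dt)) = 1.528945; d = 1/u = 0.654046
p = (exp((r-q)*dt) - d) / (u - d) = 0.411536
Discount per step: exp(-r*dt) = 0.986098
Stock lattice S(k, i) with i counting down-moves:
  k=0: S(0,0) = 46.6200
  k=1: S(1,0) = 71.2794; S(1,1) = 30.4916
  k=2: S(2,0) = 108.9824; S(2,1) = 46.6200; S(2,2) = 19.9429
  k=3: S(3,0) = 166.6281; S(3,1) = 71.2794; S(3,2) = 30.4916; S(3,3) = 13.0436
Terminal payoffs V(N, i) = max(S_T - K, 0):
  V(3,0) = 114.308086; V(3,1) = 18.959435; V(3,2) = 0.000000; V(3,3) = 0.000000
Backward induction: V(k, i) = exp(-r*dt) * [p * V(k+1, i) + (1-p) * V(k+1, i+1)]; then take max(V_cont, immediate exercise) for American.
  V(2,0) = exp(-r*dt) * [p*114.308086 + (1-p)*18.959435] = 57.389741; exercise = 56.662365; V(2,0) = max -> 57.389741
  V(2,1) = exp(-r*dt) * [p*18.959435 + (1-p)*0.000000] = 7.694018; exercise = 0.000000; V(2,1) = max -> 7.694018
  V(2,2) = exp(-r*dt) * [p*0.000000 + (1-p)*0.000000] = 0.000000; exercise = 0.000000; V(2,2) = max -> 0.000000
  V(1,0) = exp(-r*dt) * [p*57.389741 + (1-p)*7.694018] = 27.754310; exercise = 18.959435; V(1,0) = max -> 27.754310
  V(1,1) = exp(-r*dt) * [p*7.694018 + (1-p)*0.000000] = 3.122346; exercise = 0.000000; V(1,1) = max -> 3.122346
  V(0,0) = exp(-r*dt) * [p*27.754310 + (1-p)*3.122346] = 13.074952; exercise = 0.000000; V(0,0) = max -> 13.074952

Answer: Price = V(0,0) = 13.0750


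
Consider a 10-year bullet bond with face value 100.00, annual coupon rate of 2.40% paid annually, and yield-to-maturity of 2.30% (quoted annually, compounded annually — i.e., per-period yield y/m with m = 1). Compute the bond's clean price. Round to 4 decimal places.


Coupon per period c = face * coupon_rate / m = 2.400000
Periods per year m = 1; per-period yield y/m = 0.023000
Number of cashflows N = 10
Cashflows (t years, CF_t, discount factor 1/(1+y/m)^(m*t), PV):
  t = 1.0000: CF_t = 2.400000, DF = 0.977517, PV = 2.346041
  t = 2.0000: CF_t = 2.400000, DF = 0.955540, PV = 2.293295
  t = 3.0000: CF_t = 2.400000, DF = 0.934056, PV = 2.241735
  t = 4.0000: CF_t = 2.400000, DF = 0.913056, PV = 2.191335
  t = 5.0000: CF_t = 2.400000, DF = 0.892528, PV = 2.142067
  t = 6.0000: CF_t = 2.400000, DF = 0.872461, PV = 2.093907
  t = 7.0000: CF_t = 2.400000, DF = 0.852846, PV = 2.046830
  t = 8.0000: CF_t = 2.400000, DF = 0.833671, PV = 2.000811
  t = 9.0000: CF_t = 2.400000, DF = 0.814928, PV = 1.955827
  t = 10.0000: CF_t = 102.400000, DF = 0.796606, PV = 81.572471
Price P = sum_t PV_t = 100.884321

Answer: Price = 100.8843


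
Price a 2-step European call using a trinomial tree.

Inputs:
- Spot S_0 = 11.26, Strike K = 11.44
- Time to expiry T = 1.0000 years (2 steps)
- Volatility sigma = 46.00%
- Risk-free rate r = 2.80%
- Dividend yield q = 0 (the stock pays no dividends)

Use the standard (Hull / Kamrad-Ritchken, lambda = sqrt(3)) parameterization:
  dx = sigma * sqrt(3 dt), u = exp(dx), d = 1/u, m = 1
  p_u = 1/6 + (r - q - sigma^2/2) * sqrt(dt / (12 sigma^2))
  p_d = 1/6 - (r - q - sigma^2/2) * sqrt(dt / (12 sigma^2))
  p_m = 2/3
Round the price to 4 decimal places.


dt = T/N = 0.500000; dx = sigma*sqrt(3*dt) = 0.563383
u = exp(dx) = 1.756604; d = 1/u = 0.569280
p_u = 0.132143, p_m = 0.666667, p_d = 0.201190
Discount per step: exp(-r*dt) = 0.986098
Stock lattice S(k, j) with j the centered position index:
  k=0: S(0,+0) = 11.2600
  k=1: S(1,-1) = 6.4101; S(1,+0) = 11.2600; S(1,+1) = 19.7794
  k=2: S(2,-2) = 3.6491; S(2,-1) = 6.4101; S(2,+0) = 11.2600; S(2,+1) = 19.7794; S(2,+2) = 34.7445
Terminal payoffs V(N, j) = max(S_T - K, 0):
  V(2,-2) = 0.000000; V(2,-1) = 0.000000; V(2,+0) = 0.000000; V(2,+1) = 8.339366; V(2,+2) = 23.304521
Backward induction: V(k, j) = exp(-r*dt) * [p_u * V(k+1, j+1) + p_m * V(k+1, j) + p_d * V(k+1, j-1)]
  V(1,-1) = exp(-r*dt) * [p_u*0.000000 + p_m*0.000000 + p_d*0.000000] = 0.000000
  V(1,+0) = exp(-r*dt) * [p_u*8.339366 + p_m*0.000000 + p_d*0.000000] = 1.086669
  V(1,+1) = exp(-r*dt) * [p_u*23.304521 + p_m*8.339366 + p_d*0.000000] = 8.519003
  V(0,+0) = exp(-r*dt) * [p_u*8.519003 + p_m*1.086669 + p_d*0.000000] = 1.824451

Answer: Price = V(0,0) = 1.8245


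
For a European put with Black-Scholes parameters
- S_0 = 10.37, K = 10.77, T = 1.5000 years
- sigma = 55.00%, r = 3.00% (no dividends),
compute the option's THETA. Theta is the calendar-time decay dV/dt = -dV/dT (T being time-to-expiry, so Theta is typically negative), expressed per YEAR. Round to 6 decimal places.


Answer: Theta = -0.680577

Derivation:
d1 = 0.3474230527; d2 = -0.3261866266
phi(d1) = 0.3755776937; exp(-qT) = 1.0000000000; exp(-rT) = 0.9559974818
Theta = -S*exp(-qT)*phi(d1)*sigma/(2*sqrt(T)) + r*K*exp(-rT)*N(-d2) - q*S*exp(-qT)*N(-d1)
N(-d1) = 0.3641367586; N(-d2) = 0.6278584205; sqrt(T) = 1.2247448714
Term 1 = -10.3700 * 1.0000000000 * 0.3755776937 * 0.5500 / (2 * 1.2247448714) = -0.8745116742
Term 2 = 0.0300 * 10.7700 * 0.9559974818 * 0.6278584205 = 0.1939346584
Term 3 = 0 (no dividend yield, q = 0)
Theta = -0.8745116742 + (0.1939346584) + (0.0000000000) = -0.680577


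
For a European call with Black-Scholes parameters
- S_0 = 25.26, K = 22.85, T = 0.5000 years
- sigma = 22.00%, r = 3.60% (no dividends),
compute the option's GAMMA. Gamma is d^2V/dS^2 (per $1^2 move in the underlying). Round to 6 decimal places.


Answer: Gamma = 0.071459

Derivation:
d1 = 0.8380565261; d2 = 0.6824930343
phi(d1) = 0.2808013206; exp(-qT) = 1.0000000000; exp(-rT) = 0.9821610324
Gamma = exp(-qT) * phi(d1) / (S * sigma * sqrt(T)) = 1.0000000000 * 0.2808013206 / (25.2600 * 0.2200 * 0.7071067812) = 0.071459


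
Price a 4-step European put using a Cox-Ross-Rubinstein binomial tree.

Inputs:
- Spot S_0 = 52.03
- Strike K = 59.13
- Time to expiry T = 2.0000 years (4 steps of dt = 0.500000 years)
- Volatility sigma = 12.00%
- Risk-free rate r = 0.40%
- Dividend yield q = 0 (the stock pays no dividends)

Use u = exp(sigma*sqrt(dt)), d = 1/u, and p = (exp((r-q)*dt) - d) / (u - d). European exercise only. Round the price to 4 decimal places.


Answer: Price = V(0,0) = 8.0313

Derivation:
dt = T/N = 0.500000
u = exp(sigma*sqrt(dt)) = 1.088557; d = 1/u = 0.918647
p = (exp((r-q)*dt) - d) / (u - d) = 0.490582
Discount per step: exp(-r*dt) = 0.998002
Stock lattice S(k, i) with i counting down-moves:
  k=0: S(0,0) = 52.0300
  k=1: S(1,0) = 56.6376; S(1,1) = 47.7972
  k=2: S(2,0) = 61.6533; S(2,1) = 52.0300; S(2,2) = 43.9088
  k=3: S(3,0) = 67.1131; S(3,1) = 56.6376; S(3,2) = 47.7972; S(3,3) = 40.3367
  k=4: S(4,0) = 73.0564; S(4,1) = 61.6533; S(4,2) = 52.0300; S(4,3) = 43.9088; S(4,4) = 37.0552
Terminal payoffs V(N, i) = max(K - S_T, 0):
  V(4,0) = 0.000000; V(4,1) = 0.000000; V(4,2) = 7.100000; V(4,3) = 15.221196; V(4,4) = 22.074780
Backward induction: V(k, i) = exp(-r*dt) * [p * V(k+1, i) + (1-p) * V(k+1, i+1)].
  V(3,0) = exp(-r*dt) * [p*0.000000 + (1-p)*0.000000] = 0.000000
  V(3,1) = exp(-r*dt) * [p*0.000000 + (1-p)*7.100000] = 3.609639
  V(3,2) = exp(-r*dt) * [p*7.100000 + (1-p)*15.221196] = 11.214629
  V(3,3) = exp(-r*dt) * [p*15.221196 + (1-p)*22.074780] = 18.675146
  V(2,0) = exp(-r*dt) * [p*0.000000 + (1-p)*3.609639] = 1.835140
  V(2,1) = exp(-r*dt) * [p*3.609639 + (1-p)*11.214629] = 7.468804
  V(2,2) = exp(-r*dt) * [p*11.214629 + (1-p)*18.675146] = 14.985148
  V(1,0) = exp(-r*dt) * [p*1.835140 + (1-p)*7.468804] = 4.695628
  V(1,1) = exp(-r*dt) * [p*7.468804 + (1-p)*14.985148] = 11.275190
  V(0,0) = exp(-r*dt) * [p*4.695628 + (1-p)*11.275190] = 8.031295


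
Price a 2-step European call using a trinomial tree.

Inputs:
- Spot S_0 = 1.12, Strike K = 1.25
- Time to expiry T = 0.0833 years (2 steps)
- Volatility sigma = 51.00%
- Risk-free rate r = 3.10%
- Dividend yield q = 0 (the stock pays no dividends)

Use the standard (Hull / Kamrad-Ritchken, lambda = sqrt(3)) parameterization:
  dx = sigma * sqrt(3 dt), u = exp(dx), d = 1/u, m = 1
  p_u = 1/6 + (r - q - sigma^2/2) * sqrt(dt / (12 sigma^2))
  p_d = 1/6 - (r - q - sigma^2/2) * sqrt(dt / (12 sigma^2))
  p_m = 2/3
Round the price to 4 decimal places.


dt = T/N = 0.041650; dx = sigma*sqrt(3*dt) = 0.180276
u = exp(dx) = 1.197548; d = 1/u = 0.835040
p_u = 0.155225, p_m = 0.666667, p_d = 0.178109
Discount per step: exp(-r*dt) = 0.998710
Stock lattice S(k, j) with j the centered position index:
  k=0: S(0,+0) = 1.1200
  k=1: S(1,-1) = 0.9352; S(1,+0) = 1.1200; S(1,+1) = 1.3413
  k=2: S(2,-2) = 0.7810; S(2,-1) = 0.9352; S(2,+0) = 1.1200; S(2,+1) = 1.3413; S(2,+2) = 1.6062
Terminal payoffs V(N, j) = max(S_T - K, 0):
  V(2,-2) = 0.000000; V(2,-1) = 0.000000; V(2,+0) = 0.000000; V(2,+1) = 0.091254; V(2,+2) = 0.356216
Backward induction: V(k, j) = exp(-r*dt) * [p_u * V(k+1, j+1) + p_m * V(k+1, j) + p_d * V(k+1, j-1)]
  V(1,-1) = exp(-r*dt) * [p_u*0.000000 + p_m*0.000000 + p_d*0.000000] = 0.000000
  V(1,+0) = exp(-r*dt) * [p_u*0.091254 + p_m*0.000000 + p_d*0.000000] = 0.014147
  V(1,+1) = exp(-r*dt) * [p_u*0.356216 + p_m*0.091254 + p_d*0.000000] = 0.115980
  V(0,+0) = exp(-r*dt) * [p_u*0.115980 + p_m*0.014147 + p_d*0.000000] = 0.027399

Answer: Price = V(0,0) = 0.0274


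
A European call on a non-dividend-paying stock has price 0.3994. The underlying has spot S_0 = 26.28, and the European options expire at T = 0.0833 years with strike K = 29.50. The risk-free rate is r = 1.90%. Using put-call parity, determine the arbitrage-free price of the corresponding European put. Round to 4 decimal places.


Answer: Put price = 3.5727

Derivation:
Put-call parity: C - P = S_0 * exp(-qT) - K * exp(-rT).
S_0 * exp(-qT) = 26.2800 * 1.00000000 = 26.28000000
K * exp(-rT) = 29.5000 * 0.99841855 = 29.45334728
P = C - S*exp(-qT) + K*exp(-rT)
P = 0.3994 - 26.28000000 + 29.45334728 = 3.5727


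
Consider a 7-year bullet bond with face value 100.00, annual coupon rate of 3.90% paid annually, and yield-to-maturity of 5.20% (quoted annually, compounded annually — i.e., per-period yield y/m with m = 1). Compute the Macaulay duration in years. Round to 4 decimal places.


Coupon per period c = face * coupon_rate / m = 3.900000
Periods per year m = 1; per-period yield y/m = 0.052000
Number of cashflows N = 7
Cashflows (t years, CF_t, discount factor 1/(1+y/m)^(m*t), PV):
  t = 1.0000: CF_t = 3.900000, DF = 0.950570, PV = 3.707224
  t = 2.0000: CF_t = 3.900000, DF = 0.903584, PV = 3.523978
  t = 3.0000: CF_t = 3.900000, DF = 0.858920, PV = 3.349789
  t = 4.0000: CF_t = 3.900000, DF = 0.816464, PV = 3.184210
  t = 5.0000: CF_t = 3.900000, DF = 0.776106, PV = 3.026815
  t = 6.0000: CF_t = 3.900000, DF = 0.737744, PV = 2.877201
  t = 7.0000: CF_t = 103.900000, DF = 0.701277, PV = 72.862718
Price P = sum_t PV_t = 92.531934
Macaulay numerator sum_t t * PV_t:
  t * PV_t at t = 1.0000: 3.707224
  t * PV_t at t = 2.0000: 7.047955
  t * PV_t at t = 3.0000: 10.049366
  t * PV_t at t = 4.0000: 12.736838
  t * PV_t at t = 5.0000: 15.134076
  t * PV_t at t = 6.0000: 17.263205
  t * PV_t at t = 7.0000: 510.039027
Macaulay duration D = (sum_t t * PV_t) / P = 575.977691 / 92.531934 = 6.224637

Answer: Macaulay duration = 6.2246 years


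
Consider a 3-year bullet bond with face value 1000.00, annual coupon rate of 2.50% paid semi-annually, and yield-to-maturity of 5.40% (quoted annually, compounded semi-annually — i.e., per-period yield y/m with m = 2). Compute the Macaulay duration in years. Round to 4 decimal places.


Coupon per period c = face * coupon_rate / m = 12.500000
Periods per year m = 2; per-period yield y/m = 0.027000
Number of cashflows N = 6
Cashflows (t years, CF_t, discount factor 1/(1+y/m)^(m*t), PV):
  t = 0.5000: CF_t = 12.500000, DF = 0.973710, PV = 12.171373
  t = 1.0000: CF_t = 12.500000, DF = 0.948111, PV = 11.851386
  t = 1.5000: CF_t = 12.500000, DF = 0.923185, PV = 11.539811
  t = 2.0000: CF_t = 12.500000, DF = 0.898914, PV = 11.236427
  t = 2.5000: CF_t = 12.500000, DF = 0.875282, PV = 10.941020
  t = 3.0000: CF_t = 1012.500000, DF = 0.852270, PV = 862.923647
Price P = sum_t PV_t = 920.663663
Macaulay numerator sum_t t * PV_t:
  t * PV_t at t = 0.5000: 6.085686
  t * PV_t at t = 1.0000: 11.851386
  t * PV_t at t = 1.5000: 17.309716
  t * PV_t at t = 2.0000: 22.472854
  t * PV_t at t = 2.5000: 27.352549
  t * PV_t at t = 3.0000: 2588.770941
Macaulay duration D = (sum_t t * PV_t) / P = 2673.843132 / 920.663663 = 2.904256

Answer: Macaulay duration = 2.9043 years


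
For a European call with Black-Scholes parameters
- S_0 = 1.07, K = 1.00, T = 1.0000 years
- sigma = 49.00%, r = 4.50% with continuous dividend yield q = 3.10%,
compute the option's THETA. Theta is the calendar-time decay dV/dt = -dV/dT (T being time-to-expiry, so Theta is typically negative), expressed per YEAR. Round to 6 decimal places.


d1 = 0.4116503030; d2 = -0.0783496970
phi(d1) = 0.3665330739; exp(-qT) = 0.9694755731; exp(-rT) = 0.9559974818
Theta = -S*exp(-qT)*phi(d1)*sigma/(2*sqrt(T)) - r*K*exp(-rT)*N(d2) + q*S*exp(-qT)*N(d1)
N(d1) = 0.6597021221; N(d2) = 0.4687749432; sqrt(T) = 1.0000000000
Term 1 = -1.0700 * 0.9694755731 * 0.3665330739 * 0.4900 / (2 * 1.0000000000) = -0.0931536555
Term 2 = -0.0450 * 1.0000 * 0.9559974818 * 0.4687749432 = -0.0201666449
Term 3 = 0.0310 * 1.0700 * 0.9694755731 * 0.6597021221 = 0.0212143741
Theta = -0.0931536555 + (-0.0201666449) + (0.0212143741) = -0.092106

Answer: Theta = -0.092106


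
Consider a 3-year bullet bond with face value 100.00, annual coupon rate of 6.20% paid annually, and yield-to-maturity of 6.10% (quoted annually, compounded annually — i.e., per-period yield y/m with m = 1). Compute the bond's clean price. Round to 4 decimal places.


Coupon per period c = face * coupon_rate / m = 6.200000
Periods per year m = 1; per-period yield y/m = 0.061000
Number of cashflows N = 3
Cashflows (t years, CF_t, discount factor 1/(1+y/m)^(m*t), PV):
  t = 1.0000: CF_t = 6.200000, DF = 0.942507, PV = 5.843544
  t = 2.0000: CF_t = 6.200000, DF = 0.888320, PV = 5.507581
  t = 3.0000: CF_t = 106.200000, DF = 0.837247, PV = 88.915682
Price P = sum_t PV_t = 100.266807

Answer: Price = 100.2668


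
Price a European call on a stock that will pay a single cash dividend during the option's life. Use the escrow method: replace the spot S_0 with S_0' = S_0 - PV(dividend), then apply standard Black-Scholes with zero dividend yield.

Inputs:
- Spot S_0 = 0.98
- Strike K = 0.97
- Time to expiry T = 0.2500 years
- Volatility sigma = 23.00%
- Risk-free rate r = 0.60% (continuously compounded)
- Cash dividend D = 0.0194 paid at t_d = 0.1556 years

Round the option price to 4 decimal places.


PV(D) = D * exp(-r * t_d) = 0.0194 * 0.99906684 = 0.01938190
S_0' = S_0 - PV(D) = 0.9800 - 0.01938190 = 0.96061810
d1 = (ln(S_0'/K) + (r + sigma^2/2)*T) / (sigma*sqrt(T)) = -0.01397075
d2 = d1 - sigma*sqrt(T) = -0.12897075
exp(-rT) = 0.99850112
N(d1) = 0.49442666; N(d2) = 0.44869040
C = S_0' * N(d1) - K * exp(-rT) * N(d2) = 0.96061810 * 0.49442666 - 0.9700 * 0.99850112 * 0.44869040 = 0.0404

Answer: Price = 0.0404


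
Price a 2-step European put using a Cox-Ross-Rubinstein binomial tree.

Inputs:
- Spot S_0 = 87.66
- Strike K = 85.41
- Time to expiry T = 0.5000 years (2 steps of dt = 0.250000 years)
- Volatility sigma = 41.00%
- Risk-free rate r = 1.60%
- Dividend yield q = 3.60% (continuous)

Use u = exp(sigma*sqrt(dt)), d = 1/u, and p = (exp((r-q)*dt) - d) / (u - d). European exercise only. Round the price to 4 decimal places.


Answer: Price = V(0,0) = 8.5683

Derivation:
dt = T/N = 0.250000
u = exp(sigma*sqrt(dt)) = 1.227525; d = 1/u = 0.814647
p = (exp((r-q)*dt) - d) / (u - d) = 0.436849
Discount per step: exp(-r*dt) = 0.996008
Stock lattice S(k, i) with i counting down-moves:
  k=0: S(0,0) = 87.6600
  k=1: S(1,0) = 107.6048; S(1,1) = 71.4120
  k=2: S(2,0) = 132.0876; S(2,1) = 87.6600; S(2,2) = 58.1756
Terminal payoffs V(N, i) = max(K - S_T, 0):
  V(2,0) = 0.000000; V(2,1) = 0.000000; V(2,2) = 27.234419
Backward induction: V(k, i) = exp(-r*dt) * [p * V(k+1, i) + (1-p) * V(k+1, i+1)].
  V(1,0) = exp(-r*dt) * [p*0.000000 + (1-p)*0.000000] = 0.000000
  V(1,1) = exp(-r*dt) * [p*0.000000 + (1-p)*27.234419] = 15.275869
  V(0,0) = exp(-r*dt) * [p*0.000000 + (1-p)*15.275869] = 8.568282


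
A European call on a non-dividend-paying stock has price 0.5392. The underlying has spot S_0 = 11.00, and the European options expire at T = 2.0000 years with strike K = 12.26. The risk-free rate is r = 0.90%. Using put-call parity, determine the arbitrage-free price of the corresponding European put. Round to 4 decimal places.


Put-call parity: C - P = S_0 * exp(-qT) - K * exp(-rT).
S_0 * exp(-qT) = 11.0000 * 1.00000000 = 11.00000000
K * exp(-rT) = 12.2600 * 0.98216103 = 12.04129426
P = C - S*exp(-qT) + K*exp(-rT)
P = 0.5392 - 11.00000000 + 12.04129426 = 1.5805

Answer: Put price = 1.5805


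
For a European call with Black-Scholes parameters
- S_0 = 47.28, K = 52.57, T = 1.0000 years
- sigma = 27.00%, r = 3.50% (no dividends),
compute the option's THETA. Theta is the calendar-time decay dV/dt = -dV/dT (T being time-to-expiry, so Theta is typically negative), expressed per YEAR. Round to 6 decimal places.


Answer: Theta = -3.138929

Derivation:
d1 = -0.1281786731; d2 = -0.3981786731
phi(d1) = 0.3956784394; exp(-qT) = 1.0000000000; exp(-rT) = 0.9656054163
Theta = -S*exp(-qT)*phi(d1)*sigma/(2*sqrt(T)) - r*K*exp(-rT)*N(d2) + q*S*exp(-qT)*N(d1)
N(d1) = 0.4490037886; N(d2) = 0.3452492427; sqrt(T) = 1.0000000000
Term 1 = -47.2800 * 1.0000000000 * 0.3956784394 * 0.2700 / (2 * 1.0000000000) = -2.5255363430
Term 2 = -0.0350 * 52.5700 * 0.9656054163 * 0.3452492427 = -0.6133924825
Term 3 = 0 (no dividend yield, q = 0)
Theta = -2.5255363430 + (-0.6133924825) + (0.0000000000) = -3.138929


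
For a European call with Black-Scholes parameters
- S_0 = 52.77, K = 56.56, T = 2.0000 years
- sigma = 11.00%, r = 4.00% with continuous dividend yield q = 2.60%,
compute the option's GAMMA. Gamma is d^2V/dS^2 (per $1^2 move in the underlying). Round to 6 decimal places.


Answer: Gamma = 0.045326

Derivation:
d1 = -0.1880850952; d2 = -0.3436485870
phi(d1) = 0.3919478300; exp(-qT) = 0.9493288668; exp(-rT) = 0.9231163464
Gamma = exp(-qT) * phi(d1) / (S * sigma * sqrt(T)) = 0.9493288668 * 0.3919478300 / (52.7700 * 0.1100 * 1.4142135624) = 0.045326


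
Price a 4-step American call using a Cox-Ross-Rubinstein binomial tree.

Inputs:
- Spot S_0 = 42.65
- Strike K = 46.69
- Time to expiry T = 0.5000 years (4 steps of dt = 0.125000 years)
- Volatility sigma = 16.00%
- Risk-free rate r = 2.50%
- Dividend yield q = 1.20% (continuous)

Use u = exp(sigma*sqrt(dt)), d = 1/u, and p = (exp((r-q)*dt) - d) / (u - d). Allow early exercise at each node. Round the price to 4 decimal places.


Answer: Price = V(0,0) = 0.6840

Derivation:
dt = T/N = 0.125000
u = exp(sigma*sqrt(dt)) = 1.058199; d = 1/u = 0.945002
p = (exp((r-q)*dt) - d) / (u - d) = 0.500229
Discount per step: exp(-r*dt) = 0.996880
Stock lattice S(k, i) with i counting down-moves:
  k=0: S(0,0) = 42.6500
  k=1: S(1,0) = 45.1322; S(1,1) = 40.3043
  k=2: S(2,0) = 47.7588; S(2,1) = 42.6500; S(2,2) = 38.0877
  k=3: S(3,0) = 50.5384; S(3,1) = 45.1322; S(3,2) = 40.3043; S(3,3) = 35.9929
  k=4: S(4,0) = 53.4797; S(4,1) = 47.7588; S(4,2) = 42.6500; S(4,3) = 38.0877; S(4,4) = 34.0134
Terminal payoffs V(N, i) = max(S_T - K, 0):
  V(4,0) = 6.789663; V(4,1) = 1.068849; V(4,2) = 0.000000; V(4,3) = 0.000000; V(4,4) = 0.000000
Backward induction: V(k, i) = exp(-r*dt) * [p * V(k+1, i) + (1-p) * V(k+1, i+1)]; then take max(V_cont, immediate exercise) for American.
  V(3,0) = exp(-r*dt) * [p*6.789663 + (1-p)*1.068849] = 3.918300; exercise = 3.848373; V(3,0) = max -> 3.918300
  V(3,1) = exp(-r*dt) * [p*1.068849 + (1-p)*0.000000] = 0.533001; exercise = 0.000000; V(3,1) = max -> 0.533001
  V(3,2) = exp(-r*dt) * [p*0.000000 + (1-p)*0.000000] = 0.000000; exercise = 0.000000; V(3,2) = max -> 0.000000
  V(3,3) = exp(-r*dt) * [p*0.000000 + (1-p)*0.000000] = 0.000000; exercise = 0.000000; V(3,3) = max -> 0.000000
  V(2,0) = exp(-r*dt) * [p*3.918300 + (1-p)*0.533001] = 2.219478; exercise = 1.068849; V(2,0) = max -> 2.219478
  V(2,1) = exp(-r*dt) * [p*0.533001 + (1-p)*0.000000] = 0.265790; exercise = 0.000000; V(2,1) = max -> 0.265790
  V(2,2) = exp(-r*dt) * [p*0.000000 + (1-p)*0.000000] = 0.000000; exercise = 0.000000; V(2,2) = max -> 0.000000
  V(1,0) = exp(-r*dt) * [p*2.219478 + (1-p)*0.265790] = 1.239203; exercise = 0.000000; V(1,0) = max -> 1.239203
  V(1,1) = exp(-r*dt) * [p*0.265790 + (1-p)*0.000000] = 0.132541; exercise = 0.000000; V(1,1) = max -> 0.132541
  V(0,0) = exp(-r*dt) * [p*1.239203 + (1-p)*0.132541] = 0.683984; exercise = 0.000000; V(0,0) = max -> 0.683984


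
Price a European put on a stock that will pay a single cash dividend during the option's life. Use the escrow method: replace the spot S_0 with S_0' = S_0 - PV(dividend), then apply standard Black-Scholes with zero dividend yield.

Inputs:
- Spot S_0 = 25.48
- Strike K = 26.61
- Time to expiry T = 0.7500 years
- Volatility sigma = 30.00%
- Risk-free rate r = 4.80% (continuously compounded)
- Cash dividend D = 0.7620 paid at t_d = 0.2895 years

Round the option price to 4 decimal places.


PV(D) = D * exp(-r * t_d) = 0.7620 * 0.98620010 = 0.75148448
S_0' = S_0 - PV(D) = 25.4800 - 0.75148448 = 24.72851552
d1 = (ln(S_0'/K) + (r + sigma^2/2)*T) / (sigma*sqrt(T)) = -0.01377955
d2 = d1 - sigma*sqrt(T) = -0.27358717
exp(-rT) = 0.96464029
N(-d1) = 0.50549707; N(-d2) = 0.60779905
P = K * exp(-rT) * N(-d2) - S_0' * N(-d1) = 26.6100 * 0.96464029 * 0.60779905 - 24.72851552 * 0.50549707 = 3.1014

Answer: Price = 3.1014


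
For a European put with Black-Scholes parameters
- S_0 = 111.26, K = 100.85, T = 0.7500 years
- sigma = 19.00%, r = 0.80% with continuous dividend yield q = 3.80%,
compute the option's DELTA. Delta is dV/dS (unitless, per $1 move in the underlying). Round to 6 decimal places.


Answer: Delta = -0.285469

Derivation:
d1 = 0.5425454086; d2 = 0.3780005819
phi(d1) = 0.3443432520; exp(-qT) = 0.9719022941; exp(-rT) = 0.9940179641
N(-d1) = 0.2937214174
Delta = -exp(-qT) * N(-d1) = -0.9719022941 * 0.2937214174 = -0.285469


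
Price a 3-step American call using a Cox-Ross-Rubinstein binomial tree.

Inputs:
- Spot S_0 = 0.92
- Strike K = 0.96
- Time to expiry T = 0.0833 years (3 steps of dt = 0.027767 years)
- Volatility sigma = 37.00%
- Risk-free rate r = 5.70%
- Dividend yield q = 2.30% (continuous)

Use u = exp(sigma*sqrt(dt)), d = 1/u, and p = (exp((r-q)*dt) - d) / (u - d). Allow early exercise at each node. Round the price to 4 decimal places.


Answer: Price = V(0,0) = 0.0242

Derivation:
dt = T/N = 0.027767
u = exp(sigma*sqrt(dt)) = 1.063595; d = 1/u = 0.940208
p = (exp((r-q)*dt) - d) / (u - d) = 0.492246
Discount per step: exp(-r*dt) = 0.998419
Stock lattice S(k, i) with i counting down-moves:
  k=0: S(0,0) = 0.9200
  k=1: S(1,0) = 0.9785; S(1,1) = 0.8650
  k=2: S(2,0) = 1.0407; S(2,1) = 0.9200; S(2,2) = 0.8133
  k=3: S(3,0) = 1.1069; S(3,1) = 0.9785; S(3,2) = 0.8650; S(3,3) = 0.7646
Terminal payoffs V(N, i) = max(S_T - K, 0):
  V(3,0) = 0.146920; V(3,1) = 0.018507; V(3,2) = 0.000000; V(3,3) = 0.000000
Backward induction: V(k, i) = exp(-r*dt) * [p * V(k+1, i) + (1-p) * V(k+1, i+1)]; then take max(V_cont, immediate exercise) for American.
  V(2,0) = exp(-r*dt) * [p*0.146920 + (1-p)*0.018507] = 0.081589; exercise = 0.080735; V(2,0) = max -> 0.081589
  V(2,1) = exp(-r*dt) * [p*0.018507 + (1-p)*0.000000] = 0.009096; exercise = 0.000000; V(2,1) = max -> 0.009096
  V(2,2) = exp(-r*dt) * [p*0.000000 + (1-p)*0.000000] = 0.000000; exercise = 0.000000; V(2,2) = max -> 0.000000
  V(1,0) = exp(-r*dt) * [p*0.081589 + (1-p)*0.009096] = 0.044709; exercise = 0.018507; V(1,0) = max -> 0.044709
  V(1,1) = exp(-r*dt) * [p*0.009096 + (1-p)*0.000000] = 0.004470; exercise = 0.000000; V(1,1) = max -> 0.004470
  V(0,0) = exp(-r*dt) * [p*0.044709 + (1-p)*0.004470] = 0.024239; exercise = 0.000000; V(0,0) = max -> 0.024239


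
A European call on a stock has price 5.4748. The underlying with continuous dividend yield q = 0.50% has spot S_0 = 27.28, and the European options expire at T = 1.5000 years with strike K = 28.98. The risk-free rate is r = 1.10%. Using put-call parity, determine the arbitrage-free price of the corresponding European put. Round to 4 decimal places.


Put-call parity: C - P = S_0 * exp(-qT) - K * exp(-rT).
S_0 * exp(-qT) = 27.2800 * 0.99252805 = 27.07616534
K * exp(-rT) = 28.9800 * 0.98363538 = 28.50575329
P = C - S*exp(-qT) + K*exp(-rT)
P = 5.4748 - 27.07616534 + 28.50575329 = 6.9044

Answer: Put price = 6.9044


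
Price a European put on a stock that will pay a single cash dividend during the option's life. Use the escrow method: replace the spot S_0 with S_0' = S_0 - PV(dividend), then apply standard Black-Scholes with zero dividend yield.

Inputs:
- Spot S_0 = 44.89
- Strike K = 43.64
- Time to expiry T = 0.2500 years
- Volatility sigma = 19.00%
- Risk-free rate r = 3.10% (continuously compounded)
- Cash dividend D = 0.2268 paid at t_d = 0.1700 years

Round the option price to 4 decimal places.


Answer: Price = 1.0733

Derivation:
PV(D) = D * exp(-r * t_d) = 0.2268 * 0.99474386 = 0.22560791
S_0' = S_0 - PV(D) = 44.8900 - 0.22560791 = 44.66439209
d1 = (ln(S_0'/K) + (r + sigma^2/2)*T) / (sigma*sqrt(T)) = 0.37331501
d2 = d1 - sigma*sqrt(T) = 0.27831501
exp(-rT) = 0.99227995
N(-d1) = 0.35445700; N(-d2) = 0.39038528
P = K * exp(-rT) * N(-d2) - S_0' * N(-d1) = 43.6400 * 0.99227995 * 0.39038528 - 44.66439209 * 0.35445700 = 1.0733


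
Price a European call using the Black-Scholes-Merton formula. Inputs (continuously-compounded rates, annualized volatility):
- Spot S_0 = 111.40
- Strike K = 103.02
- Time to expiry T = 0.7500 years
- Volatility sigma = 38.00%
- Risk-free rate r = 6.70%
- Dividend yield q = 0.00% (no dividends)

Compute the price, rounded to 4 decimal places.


d1 = (ln(S/K) + (r - q + 0.5*sigma^2) * T) / (sigma * sqrt(T)) = 0.55487671
d2 = d1 - sigma * sqrt(T) = 0.22578705
exp(-rT) = 0.95099165; exp(-qT) = 1.00000000
C = S_0 * exp(-qT) * N(d1) - K * exp(-rT) * N(d2)
N(d1) = 0.71051050; N(d2) = 0.58931648
C = 111.4000 * 1.00000000 * 0.71051050 - 103.0200 * 0.95099165 * 0.58931648 = 21.4149

Answer: Price = 21.4149


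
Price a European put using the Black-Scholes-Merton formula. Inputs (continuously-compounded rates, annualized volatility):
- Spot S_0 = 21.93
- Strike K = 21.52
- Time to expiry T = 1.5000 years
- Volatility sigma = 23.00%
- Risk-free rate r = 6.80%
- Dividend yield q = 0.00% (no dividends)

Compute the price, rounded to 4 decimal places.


d1 = (ln(S/K) + (r - q + 0.5*sigma^2) * T) / (sigma * sqrt(T)) = 0.56994240
d2 = d1 - sigma * sqrt(T) = 0.28825108
exp(-rT) = 0.90302955; exp(-qT) = 1.00000000
P = K * exp(-rT) * N(-d2) - S_0 * exp(-qT) * N(-d1)
N(-d1) = 0.28435838; N(-d2) = 0.38657728
P = 21.5200 * 0.90302955 * 0.38657728 - 21.9300 * 1.00000000 * 0.28435838 = 1.2765

Answer: Price = 1.2765


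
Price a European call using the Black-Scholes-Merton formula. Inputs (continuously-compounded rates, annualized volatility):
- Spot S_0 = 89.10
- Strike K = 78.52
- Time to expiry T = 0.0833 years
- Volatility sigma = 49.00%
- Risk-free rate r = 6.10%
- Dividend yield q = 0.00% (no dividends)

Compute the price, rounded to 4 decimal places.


Answer: Price = 12.0980

Derivation:
d1 = (ln(S/K) + (r - q + 0.5*sigma^2) * T) / (sigma * sqrt(T)) = 1.00045896
d2 = d1 - sigma * sqrt(T) = 0.85903644
exp(-rT) = 0.99493159; exp(-qT) = 1.00000000
C = S_0 * exp(-qT) * N(d1) - K * exp(-rT) * N(d2)
N(d1) = 0.84145578; N(d2) = 0.80483979
C = 89.1000 * 1.00000000 * 0.84145578 - 78.5200 * 0.99493159 * 0.80483979 = 12.0980


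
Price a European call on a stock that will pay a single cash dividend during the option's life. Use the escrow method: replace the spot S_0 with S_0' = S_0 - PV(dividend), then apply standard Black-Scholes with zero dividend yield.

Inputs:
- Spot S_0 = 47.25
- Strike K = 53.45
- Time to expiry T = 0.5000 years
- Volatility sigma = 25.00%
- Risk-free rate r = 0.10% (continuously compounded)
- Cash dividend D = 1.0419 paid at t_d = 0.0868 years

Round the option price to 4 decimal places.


Answer: Price = 1.0154

Derivation:
PV(D) = D * exp(-r * t_d) = 1.0419 * 0.99991320 = 1.04180957
S_0' = S_0 - PV(D) = 47.2500 - 1.04180957 = 46.20819043
d1 = (ln(S_0'/K) + (r + sigma^2/2)*T) / (sigma*sqrt(T)) = -0.73236222
d2 = d1 - sigma*sqrt(T) = -0.90913892
exp(-rT) = 0.99950012
N(d1) = 0.23197376; N(d2) = 0.18163840
C = S_0' * N(d1) - K * exp(-rT) * N(d2) = 46.20819043 * 0.23197376 - 53.4500 * 0.99950012 * 0.18163840 = 1.0154


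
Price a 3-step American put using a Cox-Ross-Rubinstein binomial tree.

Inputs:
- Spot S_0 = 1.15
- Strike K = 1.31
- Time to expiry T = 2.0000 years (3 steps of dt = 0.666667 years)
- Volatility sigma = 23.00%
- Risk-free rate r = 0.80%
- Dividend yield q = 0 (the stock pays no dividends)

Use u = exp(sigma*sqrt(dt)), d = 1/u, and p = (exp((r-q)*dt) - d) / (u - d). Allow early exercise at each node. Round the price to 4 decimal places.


Answer: Price = V(0,0) = 0.2391

Derivation:
dt = T/N = 0.666667
u = exp(sigma*sqrt(dt)) = 1.206585; d = 1/u = 0.828785
p = (exp((r-q)*dt) - d) / (u - d) = 0.467343
Discount per step: exp(-r*dt) = 0.994681
Stock lattice S(k, i) with i counting down-moves:
  k=0: S(0,0) = 1.1500
  k=1: S(1,0) = 1.3876; S(1,1) = 0.9531
  k=2: S(2,0) = 1.6742; S(2,1) = 1.1500; S(2,2) = 0.7899
  k=3: S(3,0) = 2.0201; S(3,1) = 1.3876; S(3,2) = 0.9531; S(3,3) = 0.6547
Terminal payoffs V(N, i) = max(K - S_T, 0):
  V(3,0) = 0.000000; V(3,1) = 0.000000; V(3,2) = 0.356897; V(3,3) = 0.655328
Backward induction: V(k, i) = exp(-r*dt) * [p * V(k+1, i) + (1-p) * V(k+1, i+1)]; then take max(V_cont, immediate exercise) for American.
  V(2,0) = exp(-r*dt) * [p*0.000000 + (1-p)*0.000000] = 0.000000; exercise = 0.000000; V(2,0) = max -> 0.000000
  V(2,1) = exp(-r*dt) * [p*0.000000 + (1-p)*0.356897] = 0.189092; exercise = 0.160000; V(2,1) = max -> 0.189092
  V(2,2) = exp(-r*dt) * [p*0.356897 + (1-p)*0.655328] = 0.513114; exercise = 0.520082; V(2,2) = max -> 0.520082
  V(1,0) = exp(-r*dt) * [p*0.000000 + (1-p)*0.189092] = 0.100186; exercise = 0.000000; V(1,0) = max -> 0.100186
  V(1,1) = exp(-r*dt) * [p*0.189092 + (1-p)*0.520082] = 0.363453; exercise = 0.356897; V(1,1) = max -> 0.363453
  V(0,0) = exp(-r*dt) * [p*0.100186 + (1-p)*0.363453] = 0.239138; exercise = 0.160000; V(0,0) = max -> 0.239138


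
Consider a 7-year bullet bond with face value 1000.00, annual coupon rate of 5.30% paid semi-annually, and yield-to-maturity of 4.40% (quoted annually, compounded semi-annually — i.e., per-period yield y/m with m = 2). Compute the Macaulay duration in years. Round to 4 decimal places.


Coupon per period c = face * coupon_rate / m = 26.500000
Periods per year m = 2; per-period yield y/m = 0.022000
Number of cashflows N = 14
Cashflows (t years, CF_t, discount factor 1/(1+y/m)^(m*t), PV):
  t = 0.5000: CF_t = 26.500000, DF = 0.978474, PV = 25.929550
  t = 1.0000: CF_t = 26.500000, DF = 0.957411, PV = 25.371380
  t = 1.5000: CF_t = 26.500000, DF = 0.936801, PV = 24.825225
  t = 2.0000: CF_t = 26.500000, DF = 0.916635, PV = 24.290826
  t = 2.5000: CF_t = 26.500000, DF = 0.896903, PV = 23.767932
  t = 3.0000: CF_t = 26.500000, DF = 0.877596, PV = 23.256293
  t = 3.5000: CF_t = 26.500000, DF = 0.858704, PV = 22.755669
  t = 4.0000: CF_t = 26.500000, DF = 0.840220, PV = 22.265821
  t = 4.5000: CF_t = 26.500000, DF = 0.822133, PV = 21.786517
  t = 5.0000: CF_t = 26.500000, DF = 0.804435, PV = 21.317532
  t = 5.5000: CF_t = 26.500000, DF = 0.787119, PV = 20.858642
  t = 6.0000: CF_t = 26.500000, DF = 0.770175, PV = 20.409630
  t = 6.5000: CF_t = 26.500000, DF = 0.753596, PV = 19.970283
  t = 7.0000: CF_t = 1026.500000, DF = 0.737373, PV = 756.913781
Price P = sum_t PV_t = 1053.719080
Macaulay numerator sum_t t * PV_t:
  t * PV_t at t = 0.5000: 12.964775
  t * PV_t at t = 1.0000: 25.371380
  t * PV_t at t = 1.5000: 37.237837
  t * PV_t at t = 2.0000: 48.581653
  t * PV_t at t = 2.5000: 59.419830
  t * PV_t at t = 3.0000: 69.768880
  t * PV_t at t = 3.5000: 79.644841
  t * PV_t at t = 4.0000: 89.063283
  t * PV_t at t = 4.5000: 98.039328
  t * PV_t at t = 5.0000: 106.587658
  t * PV_t at t = 5.5000: 114.722528
  t * PV_t at t = 6.0000: 122.457778
  t * PV_t at t = 6.5000: 129.806842
  t * PV_t at t = 7.0000: 5298.396468
Macaulay duration D = (sum_t t * PV_t) / P = 6292.063081 / 1053.719080 = 5.971291

Answer: Macaulay duration = 5.9713 years


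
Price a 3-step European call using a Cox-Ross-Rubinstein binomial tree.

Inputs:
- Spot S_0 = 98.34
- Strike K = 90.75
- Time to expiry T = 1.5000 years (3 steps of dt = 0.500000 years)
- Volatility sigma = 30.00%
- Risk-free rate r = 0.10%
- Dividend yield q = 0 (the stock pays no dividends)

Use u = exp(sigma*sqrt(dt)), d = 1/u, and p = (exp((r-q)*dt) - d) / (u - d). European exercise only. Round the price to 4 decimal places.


Answer: Price = V(0,0) = 18.7956

Derivation:
dt = T/N = 0.500000
u = exp(sigma*sqrt(dt)) = 1.236311; d = 1/u = 0.808858
p = (exp((r-q)*dt) - d) / (u - d) = 0.448335
Discount per step: exp(-r*dt) = 0.999500
Stock lattice S(k, i) with i counting down-moves:
  k=0: S(0,0) = 98.3400
  k=1: S(1,0) = 121.5788; S(1,1) = 79.5431
  k=2: S(2,0) = 150.3093; S(2,1) = 98.3400; S(2,2) = 64.3391
  k=3: S(3,0) = 185.8290; S(3,1) = 121.5788; S(3,2) = 79.5431; S(3,3) = 52.0412
Terminal payoffs V(N, i) = max(S_T - K, 0):
  V(3,0) = 95.079013; V(3,1) = 30.828835; V(3,2) = 0.000000; V(3,3) = 0.000000
Backward induction: V(k, i) = exp(-r*dt) * [p * V(k+1, i) + (1-p) * V(k+1, i+1)].
  V(2,0) = exp(-r*dt) * [p*95.079013 + (1-p)*30.828835] = 59.604628
  V(2,1) = exp(-r*dt) * [p*30.828835 + (1-p)*0.000000] = 13.814736
  V(2,2) = exp(-r*dt) * [p*0.000000 + (1-p)*0.000000] = 0.000000
  V(1,0) = exp(-r*dt) * [p*59.604628 + (1-p)*13.814736] = 34.326779
  V(1,1) = exp(-r*dt) * [p*13.814736 + (1-p)*0.000000] = 6.190533
  V(0,0) = exp(-r*dt) * [p*34.326779 + (1-p)*6.190533] = 18.795596


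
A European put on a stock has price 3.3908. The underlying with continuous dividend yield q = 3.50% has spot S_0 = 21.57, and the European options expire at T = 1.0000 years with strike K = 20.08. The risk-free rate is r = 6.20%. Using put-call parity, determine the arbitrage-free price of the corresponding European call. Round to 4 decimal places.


Answer: Call price = 5.3461

Derivation:
Put-call parity: C - P = S_0 * exp(-qT) - K * exp(-rT).
S_0 * exp(-qT) = 21.5700 * 0.96560542 = 20.82810883
K * exp(-rT) = 20.0800 * 0.93988289 = 18.87284837
C = P + S*exp(-qT) - K*exp(-rT)
C = 3.3908 + 20.82810883 - 18.87284837 = 5.3461


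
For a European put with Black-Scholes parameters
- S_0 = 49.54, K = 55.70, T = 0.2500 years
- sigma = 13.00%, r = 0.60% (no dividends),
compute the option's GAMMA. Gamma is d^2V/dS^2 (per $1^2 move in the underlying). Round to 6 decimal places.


Answer: Gamma = 0.026911

Derivation:
d1 = -1.7474957365; d2 = -1.8124957365
phi(d1) = 0.0866559838; exp(-qT) = 1.0000000000; exp(-rT) = 0.9985011244
Gamma = exp(-qT) * phi(d1) / (S * sigma * sqrt(T)) = 1.0000000000 * 0.0866559838 / (49.5400 * 0.1300 * 0.5000000000) = 0.026911


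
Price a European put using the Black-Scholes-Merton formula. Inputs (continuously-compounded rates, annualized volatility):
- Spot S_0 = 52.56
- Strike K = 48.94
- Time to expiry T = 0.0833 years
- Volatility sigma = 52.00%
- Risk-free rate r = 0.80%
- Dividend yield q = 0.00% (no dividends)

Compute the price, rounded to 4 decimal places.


d1 = (ln(S/K) + (r - q + 0.5*sigma^2) * T) / (sigma * sqrt(T)) = 0.55495933
d2 = d1 - sigma * sqrt(T) = 0.40487829
exp(-rT) = 0.99933382; exp(-qT) = 1.00000000
P = K * exp(-rT) * N(-d2) - S_0 * exp(-qT) * N(-d1)
N(-d1) = 0.28946124; N(-d2) = 0.34278349
P = 48.9400 * 0.99933382 * 0.34278349 - 52.5600 * 1.00000000 * 0.28946124 = 1.5506

Answer: Price = 1.5506


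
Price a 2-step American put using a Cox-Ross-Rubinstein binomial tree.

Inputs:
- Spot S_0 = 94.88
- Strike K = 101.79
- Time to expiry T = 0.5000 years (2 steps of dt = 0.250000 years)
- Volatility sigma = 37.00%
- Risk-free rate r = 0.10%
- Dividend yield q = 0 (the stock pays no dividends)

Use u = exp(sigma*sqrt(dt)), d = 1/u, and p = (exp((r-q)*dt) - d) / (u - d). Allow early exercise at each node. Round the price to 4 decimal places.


Answer: Price = V(0,0) = 14.2190

Derivation:
dt = T/N = 0.250000
u = exp(sigma*sqrt(dt)) = 1.203218; d = 1/u = 0.831104
p = (exp((r-q)*dt) - d) / (u - d) = 0.454553
Discount per step: exp(-r*dt) = 0.999750
Stock lattice S(k, i) with i counting down-moves:
  k=0: S(0,0) = 94.8800
  k=1: S(1,0) = 114.1614; S(1,1) = 78.8552
  k=2: S(2,0) = 137.3611; S(2,1) = 94.8800; S(2,2) = 65.5369
Terminal payoffs V(N, i) = max(K - S_T, 0):
  V(2,0) = 0.000000; V(2,1) = 6.910000; V(2,2) = 36.253127
Backward induction: V(k, i) = exp(-r*dt) * [p * V(k+1, i) + (1-p) * V(k+1, i+1)]; then take max(V_cont, immediate exercise) for American.
  V(1,0) = exp(-r*dt) * [p*0.000000 + (1-p)*6.910000] = 3.768094; exercise = 0.000000; V(1,0) = max -> 3.768094
  V(1,1) = exp(-r*dt) * [p*6.910000 + (1-p)*36.253127] = 22.909381; exercise = 22.934826; V(1,1) = max -> 22.934826
  V(0,0) = exp(-r*dt) * [p*3.768094 + (1-p)*22.934826] = 14.218968; exercise = 6.910000; V(0,0) = max -> 14.218968


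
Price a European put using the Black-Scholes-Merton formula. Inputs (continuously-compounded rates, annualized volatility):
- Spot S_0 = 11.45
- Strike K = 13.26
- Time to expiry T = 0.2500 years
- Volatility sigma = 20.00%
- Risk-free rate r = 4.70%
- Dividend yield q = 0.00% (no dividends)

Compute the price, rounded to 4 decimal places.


Answer: Price = 1.7051

Derivation:
d1 = (ln(S/K) + (r - q + 0.5*sigma^2) * T) / (sigma * sqrt(T)) = -1.30012255
d2 = d1 - sigma * sqrt(T) = -1.40012255
exp(-rT) = 0.98831876; exp(-qT) = 1.00000000
P = K * exp(-rT) * N(-d2) - S_0 * exp(-qT) * N(-d1)
N(-d1) = 0.90322051; N(-d2) = 0.91926169
P = 13.2600 * 0.98831876 * 0.91926169 - 11.4500 * 1.00000000 * 0.90322051 = 1.7051


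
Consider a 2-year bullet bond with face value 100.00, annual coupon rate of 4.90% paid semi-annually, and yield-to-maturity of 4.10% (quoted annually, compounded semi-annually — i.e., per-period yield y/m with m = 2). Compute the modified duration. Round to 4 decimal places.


Coupon per period c = face * coupon_rate / m = 2.450000
Periods per year m = 2; per-period yield y/m = 0.020500
Number of cashflows N = 4
Cashflows (t years, CF_t, discount factor 1/(1+y/m)^(m*t), PV):
  t = 0.5000: CF_t = 2.450000, DF = 0.979912, PV = 2.400784
  t = 1.0000: CF_t = 2.450000, DF = 0.960227, PV = 2.352557
  t = 1.5000: CF_t = 2.450000, DF = 0.940938, PV = 2.305298
  t = 2.0000: CF_t = 102.450000, DF = 0.922036, PV = 94.462607
Price P = sum_t PV_t = 101.521245
First compute Macaulay numerator sum_t t * PV_t:
  t * PV_t at t = 0.5000: 1.200392
  t * PV_t at t = 1.0000: 2.352557
  t * PV_t at t = 1.5000: 3.457947
  t * PV_t at t = 2.0000: 188.925214
Macaulay duration D = 195.936109 / 101.521245 = 1.930001
Modified duration = D / (1 + y/m) = 1.930001 / (1 + 0.020500) = 1.891231

Answer: Modified duration = 1.8912


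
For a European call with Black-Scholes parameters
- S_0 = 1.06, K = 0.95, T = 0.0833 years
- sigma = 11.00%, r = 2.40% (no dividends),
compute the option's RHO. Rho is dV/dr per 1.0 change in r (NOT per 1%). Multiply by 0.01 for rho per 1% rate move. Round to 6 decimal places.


Answer: Rho = 0.078958

Derivation:
d1 = 3.5298498642; d2 = 3.4981019509
phi(d1) = 0.0007857605; exp(-qT) = 1.0000000000; exp(-rT) = 0.9980027971
N(d2) = 0.9997657090
Rho = K*T*exp(-rT)*N(d2) = 0.9500 * 0.0833 * 0.9980027971 * 0.9997657090 = 0.078958


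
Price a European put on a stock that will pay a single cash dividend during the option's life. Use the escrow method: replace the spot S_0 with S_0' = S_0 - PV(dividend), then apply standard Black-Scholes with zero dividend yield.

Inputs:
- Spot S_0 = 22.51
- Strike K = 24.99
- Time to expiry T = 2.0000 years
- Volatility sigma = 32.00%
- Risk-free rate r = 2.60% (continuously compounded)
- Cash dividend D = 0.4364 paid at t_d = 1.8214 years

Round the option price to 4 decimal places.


PV(D) = D * exp(-r * t_d) = 0.4364 * 0.95374742 = 0.41621537
S_0' = S_0 - PV(D) = 22.5100 - 0.41621537 = 22.09378463
d1 = (ln(S_0'/K) + (r + sigma^2/2)*T) / (sigma*sqrt(T)) = 0.06898840
d2 = d1 - sigma*sqrt(T) = -0.38355994
exp(-rT) = 0.94932887
N(-d1) = 0.47249943; N(-d2) = 0.64934768
P = K * exp(-rT) * N(-d2) - S_0' * N(-d1) = 24.9900 * 0.94932887 * 0.64934768 - 22.09378463 * 0.47249943 = 4.9656

Answer: Price = 4.9656
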